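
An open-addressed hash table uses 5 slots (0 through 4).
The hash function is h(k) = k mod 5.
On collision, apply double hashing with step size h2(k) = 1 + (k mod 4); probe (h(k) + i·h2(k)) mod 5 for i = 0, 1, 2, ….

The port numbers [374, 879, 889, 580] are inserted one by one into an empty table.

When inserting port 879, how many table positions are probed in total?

374: h=4 → slot 4
879: h=4, h2=4, probe 4,3 → slot 3
889: h=4, h2=2, probe 4,1 → slot 1
580: h=0 → slot 0
Table: [580, 889, -, 879, 374]

2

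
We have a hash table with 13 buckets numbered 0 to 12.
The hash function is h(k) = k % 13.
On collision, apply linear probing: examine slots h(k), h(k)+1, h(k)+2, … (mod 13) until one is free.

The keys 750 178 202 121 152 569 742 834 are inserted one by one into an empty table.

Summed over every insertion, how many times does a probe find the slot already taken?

5

Insert 750: h=9, slot 9 empty => index 9.
Insert 178: h=9, slot 9 occupied => index 10.
Insert 202: h=7, slot 7 empty => index 7.
Insert 121: h=4, slot 4 empty => index 4.
Insert 152: h=9, slots 9,10 occupied => index 11.
Insert 569: h=10, slots 10,11 occupied => index 12.
Insert 742: h=1, slot 1 empty => index 1.
Insert 834: h=2, slot 2 empty => index 2.
Table: [—, 742, 834, —, 121, —, —, 202, —, 750, 178, 152, 569]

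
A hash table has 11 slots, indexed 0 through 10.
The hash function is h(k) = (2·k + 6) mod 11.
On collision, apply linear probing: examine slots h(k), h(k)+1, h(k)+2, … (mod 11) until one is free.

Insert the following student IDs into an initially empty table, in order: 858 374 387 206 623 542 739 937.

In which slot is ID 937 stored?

3

858: h=6 → slot 6
374: h=6, probe 6,7 → slot 7
387: h=10 → slot 10
206: h=0 → slot 0
623: h=9 → slot 9
542: h=1 → slot 1
739: h=10, probe 10,0,1,2 → slot 2
937: h=10, probe 10,0,1,2,3 → slot 3
Table: [206, 542, 739, 937, —, —, 858, 374, —, 623, 387]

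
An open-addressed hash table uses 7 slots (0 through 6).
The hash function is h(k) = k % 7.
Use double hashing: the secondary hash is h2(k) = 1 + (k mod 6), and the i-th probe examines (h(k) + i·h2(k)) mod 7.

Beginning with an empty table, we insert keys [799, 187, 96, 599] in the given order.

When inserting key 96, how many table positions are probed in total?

2

799: h=1 → slot 1
187: h=5 → slot 5
96: h=5, h2=1, probe 5,6 → slot 6
599: h=4 → slot 4
Table: [-, 799, -, -, 599, 187, 96]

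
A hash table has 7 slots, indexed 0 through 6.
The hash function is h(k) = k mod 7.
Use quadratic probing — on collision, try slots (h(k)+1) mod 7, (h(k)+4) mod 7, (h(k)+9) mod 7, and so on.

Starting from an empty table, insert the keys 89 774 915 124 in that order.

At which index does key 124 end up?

2

Insert 89: h=5, slot 5 empty => index 5.
Insert 774: h=4, slot 4 empty => index 4.
Insert 915: h=5, slot 5 occupied => index 6.
Insert 124: h=5, slots 5,6 occupied => index 2.
Table: [., ., 124, ., 774, 89, 915]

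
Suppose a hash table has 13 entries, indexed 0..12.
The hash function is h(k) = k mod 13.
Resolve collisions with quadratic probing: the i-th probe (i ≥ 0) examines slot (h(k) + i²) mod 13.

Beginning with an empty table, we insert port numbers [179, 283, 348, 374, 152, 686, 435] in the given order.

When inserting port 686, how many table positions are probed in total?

5

Insert 179: h=10, slot 10 empty -> index 10.
Insert 283: h=10, slot 10 occupied -> index 11.
Insert 348: h=10, slots 10,11 occupied -> index 1.
Insert 374: h=10, slots 10,11,1 occupied -> index 6.
Insert 152: h=9, slot 9 empty -> index 9.
Insert 686: h=10, slots 10,11,1,6 occupied -> index 0.
Insert 435: h=6, slot 6 occupied -> index 7.
Table: [686, 348, ∅, ∅, ∅, ∅, 374, 435, ∅, 152, 179, 283, ∅]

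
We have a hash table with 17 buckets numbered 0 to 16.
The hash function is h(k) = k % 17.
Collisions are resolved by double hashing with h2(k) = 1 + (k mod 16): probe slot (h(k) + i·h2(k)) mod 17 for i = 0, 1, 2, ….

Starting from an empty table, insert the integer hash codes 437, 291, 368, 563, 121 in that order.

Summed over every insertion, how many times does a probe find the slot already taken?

3

Insert 437: h=12, slot 12 empty → index 12.
Insert 291: h=2, slot 2 empty → index 2.
Insert 368: h=11, slot 11 empty → index 11.
Insert 563: h=2, h2=4, slot 2 occupied → index 6.
Insert 121: h=2, h2=10, slots 2,12 occupied → index 5.
Table: [_, _, 291, _, _, 121, 563, _, _, _, _, 368, 437, _, _, _, _]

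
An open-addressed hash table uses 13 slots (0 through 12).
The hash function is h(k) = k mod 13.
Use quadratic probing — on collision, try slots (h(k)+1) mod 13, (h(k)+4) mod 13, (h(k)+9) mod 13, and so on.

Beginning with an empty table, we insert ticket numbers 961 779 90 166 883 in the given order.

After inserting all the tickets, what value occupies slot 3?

90

961 hashes to 12; slot 12 is free => place at 12.
779 hashes to 12; 12 taken => place at 0.
90 hashes to 12; 12,0 taken => place at 3.
166 hashes to 10; slot 10 is free => place at 10.
883 hashes to 12; 12,0,3 taken => place at 8.
Table: [779, —, —, 90, —, —, —, —, 883, —, 166, —, 961]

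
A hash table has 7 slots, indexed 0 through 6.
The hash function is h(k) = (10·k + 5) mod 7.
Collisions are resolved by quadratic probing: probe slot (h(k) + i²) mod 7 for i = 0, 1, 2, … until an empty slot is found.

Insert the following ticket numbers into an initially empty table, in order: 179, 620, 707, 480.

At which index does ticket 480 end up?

0

Insert 179: h=3, slot 3 empty -> index 3.
Insert 620: h=3, slot 3 occupied -> index 4.
Insert 707: h=5, slot 5 empty -> index 5.
Insert 480: h=3, slots 3,4 occupied -> index 0.
Table: [480, ∅, ∅, 179, 620, 707, ∅]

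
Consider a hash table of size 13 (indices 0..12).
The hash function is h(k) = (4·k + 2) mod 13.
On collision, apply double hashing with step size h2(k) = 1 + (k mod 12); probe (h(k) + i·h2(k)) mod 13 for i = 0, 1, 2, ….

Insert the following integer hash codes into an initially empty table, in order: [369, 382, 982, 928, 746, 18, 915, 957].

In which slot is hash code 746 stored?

369 hashes to 9; slot 9 is free → place at 9.
382 hashes to 9, h2=11; 9 taken → place at 7.
982 hashes to 4; slot 4 is free → place at 4.
928 hashes to 9, h2=5; 9 taken → place at 1.
746 hashes to 9, h2=3; 9 taken → place at 12.
18 hashes to 9, h2=7; 9 taken → place at 3.
915 hashes to 9, h2=4; 9 taken → place at 0.
957 hashes to 8; slot 8 is free → place at 8.
Table: [915, 928, ∅, 18, 982, ∅, ∅, 382, 957, 369, ∅, ∅, 746]

12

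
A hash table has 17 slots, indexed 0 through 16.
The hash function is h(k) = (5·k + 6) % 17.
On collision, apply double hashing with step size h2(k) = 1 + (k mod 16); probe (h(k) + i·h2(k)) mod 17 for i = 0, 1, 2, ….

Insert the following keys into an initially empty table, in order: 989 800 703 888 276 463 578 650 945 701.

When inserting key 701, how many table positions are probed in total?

4

989: h=4 -> slot 4
800: h=11 -> slot 11
703: h=2 -> slot 2
888: h=9 -> slot 9
276: h=9, h2=5, probe 9,14 -> slot 14
463: h=9, h2=16, probe 9,8 -> slot 8
578: h=6 -> slot 6
650: h=9, h2=11, probe 9,3 -> slot 3
945: h=5 -> slot 5
701: h=9, h2=14, probe 9,6,3,0 -> slot 0
Table: [701, —, 703, 650, 989, 945, 578, —, 463, 888, —, 800, —, —, 276, —, —]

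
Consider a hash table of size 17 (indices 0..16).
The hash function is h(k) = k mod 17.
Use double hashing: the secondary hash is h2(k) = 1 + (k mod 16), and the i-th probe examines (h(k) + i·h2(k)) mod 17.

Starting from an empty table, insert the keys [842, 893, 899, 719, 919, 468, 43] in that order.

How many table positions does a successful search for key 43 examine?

2

842: h=9 → slot 9
893: h=9, h2=14, probe 9,6 → slot 6
899: h=15 → slot 15
719: h=5 → slot 5
919: h=1 → slot 1
468: h=9, h2=5, probe 9,14 → slot 14
43: h=9, h2=12, probe 9,4 → slot 4
Table: [., 919, ., ., 43, 719, 893, ., ., 842, ., ., ., ., 468, 899, .]
Lookup 43: h=9, h2=12, probe 9,4 → found at 4.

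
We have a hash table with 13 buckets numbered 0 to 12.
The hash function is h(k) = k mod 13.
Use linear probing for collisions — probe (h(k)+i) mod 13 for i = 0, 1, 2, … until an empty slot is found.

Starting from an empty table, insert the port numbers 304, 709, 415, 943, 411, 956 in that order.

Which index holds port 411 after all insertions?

9

304 hashes to 5; slot 5 is free => place at 5.
709 hashes to 7; slot 7 is free => place at 7.
415 hashes to 12; slot 12 is free => place at 12.
943 hashes to 7; 7 taken => place at 8.
411 hashes to 8; 8 taken => place at 9.
956 hashes to 7; 7,8,9 taken => place at 10.
Table: [—, —, —, —, —, 304, —, 709, 943, 411, 956, —, 415]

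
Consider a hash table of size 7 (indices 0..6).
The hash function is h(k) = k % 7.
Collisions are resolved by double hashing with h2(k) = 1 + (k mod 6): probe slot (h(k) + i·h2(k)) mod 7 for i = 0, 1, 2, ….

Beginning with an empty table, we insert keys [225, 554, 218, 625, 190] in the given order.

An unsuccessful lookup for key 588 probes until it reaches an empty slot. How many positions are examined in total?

Insert 225: h=1, slot 1 empty → index 1.
Insert 554: h=1, h2=3, slot 1 occupied → index 4.
Insert 218: h=1, h2=3, slots 1,4 occupied → index 0.
Insert 625: h=2, slot 2 empty → index 2.
Insert 190: h=1, h2=5, slot 1 occupied → index 6.
Table: [218, 225, 625, —, 554, —, 190]
Lookup 588: h=0, h2=1, probe 0,1,2,3 → slot 3 empty, not found.

4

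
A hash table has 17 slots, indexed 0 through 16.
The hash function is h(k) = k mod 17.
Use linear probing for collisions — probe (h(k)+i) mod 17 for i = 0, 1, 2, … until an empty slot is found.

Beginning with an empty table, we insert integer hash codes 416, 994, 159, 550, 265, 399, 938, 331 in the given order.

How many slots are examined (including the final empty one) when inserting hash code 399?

416 hashes to 8; slot 8 is free → place at 8.
994 hashes to 8; 8 taken → place at 9.
159 hashes to 6; slot 6 is free → place at 6.
550 hashes to 6; 6 taken → place at 7.
265 hashes to 10; slot 10 is free → place at 10.
399 hashes to 8; 8,9,10 taken → place at 11.
938 hashes to 3; slot 3 is free → place at 3.
331 hashes to 8; 8,9,10,11 taken → place at 12.
Table: [_, _, _, 938, _, _, 159, 550, 416, 994, 265, 399, 331, _, _, _, _]

4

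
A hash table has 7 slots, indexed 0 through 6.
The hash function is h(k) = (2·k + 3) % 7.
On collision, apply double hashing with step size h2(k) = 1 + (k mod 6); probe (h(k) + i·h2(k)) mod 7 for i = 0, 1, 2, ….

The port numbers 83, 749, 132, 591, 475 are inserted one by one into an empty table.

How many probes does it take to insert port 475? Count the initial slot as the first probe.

83: h=1 => slot 1
749: h=3 => slot 3
132: h=1, h2=1, probe 1,2 => slot 2
591: h=2, h2=4, probe 2,6 => slot 6
475: h=1, h2=2, probe 1,3,5 => slot 5
Table: [., 83, 132, 749, ., 475, 591]

3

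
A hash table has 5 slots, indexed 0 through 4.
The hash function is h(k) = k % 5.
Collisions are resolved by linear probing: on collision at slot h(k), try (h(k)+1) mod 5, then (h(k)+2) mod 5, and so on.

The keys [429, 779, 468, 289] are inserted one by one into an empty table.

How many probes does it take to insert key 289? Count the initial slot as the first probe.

3

Insert 429: h=4, slot 4 empty -> index 4.
Insert 779: h=4, slot 4 occupied -> index 0.
Insert 468: h=3, slot 3 empty -> index 3.
Insert 289: h=4, slots 4,0 occupied -> index 1.
Table: [779, 289, —, 468, 429]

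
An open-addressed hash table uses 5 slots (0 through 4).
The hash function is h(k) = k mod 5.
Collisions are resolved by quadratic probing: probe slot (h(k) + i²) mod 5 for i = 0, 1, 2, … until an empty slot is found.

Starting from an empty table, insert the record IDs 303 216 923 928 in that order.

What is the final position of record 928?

303 hashes to 3; slot 3 is free => place at 3.
216 hashes to 1; slot 1 is free => place at 1.
923 hashes to 3; 3 taken => place at 4.
928 hashes to 3; 3,4 taken => place at 2.
Table: [∅, 216, 928, 303, 923]

2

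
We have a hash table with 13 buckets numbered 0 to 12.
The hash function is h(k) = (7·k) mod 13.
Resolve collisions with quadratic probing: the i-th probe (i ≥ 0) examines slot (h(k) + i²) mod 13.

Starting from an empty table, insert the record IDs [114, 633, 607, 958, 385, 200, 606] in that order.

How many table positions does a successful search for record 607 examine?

2

114: h=5 -> slot 5
633: h=11 -> slot 11
607: h=11, probe 11,12 -> slot 12
958: h=11, probe 11,12,2 -> slot 2
385: h=4 -> slot 4
200: h=9 -> slot 9
606: h=4, probe 4,5,8 -> slot 8
Table: [-, -, 958, -, 385, 114, -, -, 606, 200, -, 633, 607]
Lookup 607: h=11, probe 11,12 → found at 12.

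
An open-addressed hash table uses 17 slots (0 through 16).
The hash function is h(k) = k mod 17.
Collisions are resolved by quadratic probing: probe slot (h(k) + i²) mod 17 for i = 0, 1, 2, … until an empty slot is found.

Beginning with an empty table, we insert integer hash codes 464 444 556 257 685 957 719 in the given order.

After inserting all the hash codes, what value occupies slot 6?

464: h=5 -> slot 5
444: h=2 -> slot 2
556: h=12 -> slot 12
257: h=2, probe 2,3 -> slot 3
685: h=5, probe 5,6 -> slot 6
957: h=5, probe 5,6,9 -> slot 9
719: h=5, probe 5,6,9,14 -> slot 14
Table: [—, —, 444, 257, —, 464, 685, —, —, 957, —, —, 556, —, 719, —, —]

685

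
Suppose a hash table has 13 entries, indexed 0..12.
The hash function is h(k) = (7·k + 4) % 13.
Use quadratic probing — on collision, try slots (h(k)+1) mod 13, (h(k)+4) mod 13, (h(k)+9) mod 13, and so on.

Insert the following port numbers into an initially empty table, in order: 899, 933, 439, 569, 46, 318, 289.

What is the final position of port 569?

0

899: h=5 -> slot 5
933: h=9 -> slot 9
439: h=9, probe 9,10 -> slot 10
569: h=9, probe 9,10,0 -> slot 0
46: h=1 -> slot 1
318: h=7 -> slot 7
289: h=12 -> slot 12
Table: [569, 46, -, -, -, 899, -, 318, -, 933, 439, -, 289]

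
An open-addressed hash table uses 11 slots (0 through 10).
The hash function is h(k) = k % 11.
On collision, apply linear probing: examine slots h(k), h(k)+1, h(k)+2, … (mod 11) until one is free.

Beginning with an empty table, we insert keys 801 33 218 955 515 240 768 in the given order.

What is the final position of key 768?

4

Insert 801: h=9, slot 9 empty → index 9.
Insert 33: h=0, slot 0 empty → index 0.
Insert 218: h=9, slot 9 occupied → index 10.
Insert 955: h=9, slots 9,10,0 occupied → index 1.
Insert 515: h=9, slots 9,10,0,1 occupied → index 2.
Insert 240: h=9, slots 9,10,0,1,2 occupied → index 3.
Insert 768: h=9, slots 9,10,0,1,2,3 occupied → index 4.
Table: [33, 955, 515, 240, 768, ., ., ., ., 801, 218]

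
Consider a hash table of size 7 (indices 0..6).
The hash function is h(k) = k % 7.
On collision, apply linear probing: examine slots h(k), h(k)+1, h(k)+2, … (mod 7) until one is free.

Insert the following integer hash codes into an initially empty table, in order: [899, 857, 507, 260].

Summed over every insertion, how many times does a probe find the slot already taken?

899: h=3 -> slot 3
857: h=3, probe 3,4 -> slot 4
507: h=3, probe 3,4,5 -> slot 5
260: h=1 -> slot 1
Table: [-, 260, -, 899, 857, 507, -]

3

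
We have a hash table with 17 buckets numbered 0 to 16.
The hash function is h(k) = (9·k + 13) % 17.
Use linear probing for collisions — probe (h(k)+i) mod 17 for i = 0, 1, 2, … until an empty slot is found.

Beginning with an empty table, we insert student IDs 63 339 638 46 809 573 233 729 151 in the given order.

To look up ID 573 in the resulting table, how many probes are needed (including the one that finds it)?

Insert 63: h=2, slot 2 empty -> index 2.
Insert 339: h=4, slot 4 empty -> index 4.
Insert 638: h=9, slot 9 empty -> index 9.
Insert 46: h=2, slot 2 occupied -> index 3.
Insert 809: h=1, slot 1 empty -> index 1.
Insert 573: h=2, slots 2,3,4 occupied -> index 5.
Insert 233: h=2, slots 2,3,4,5 occupied -> index 6.
Insert 729: h=12, slot 12 empty -> index 12.
Insert 151: h=12, slot 12 occupied -> index 13.
Table: [_, 809, 63, 46, 339, 573, 233, _, _, 638, _, _, 729, 151, _, _, _]
Lookup 573: h=2, probe 2,3,4,5 → found at 5.

4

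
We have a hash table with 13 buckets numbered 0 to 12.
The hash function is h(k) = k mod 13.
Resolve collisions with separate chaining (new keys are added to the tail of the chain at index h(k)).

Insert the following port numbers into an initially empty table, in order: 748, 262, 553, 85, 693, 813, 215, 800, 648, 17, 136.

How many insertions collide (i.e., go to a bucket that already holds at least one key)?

Insert 748: h=7, bucket 7 empty -> new chain.
Insert 262: h=2, bucket 2 empty -> new chain.
Insert 553: h=7, bucket 7 nonempty -> append to chain.
Insert 85: h=7, bucket 7 nonempty -> append to chain.
Insert 693: h=4, bucket 4 empty -> new chain.
Insert 813: h=7, bucket 7 nonempty -> append to chain.
Insert 215: h=7, bucket 7 nonempty -> append to chain.
Insert 800: h=7, bucket 7 nonempty -> append to chain.
Insert 648: h=11, bucket 11 empty -> new chain.
Insert 17: h=4, bucket 4 nonempty -> append to chain.
Insert 136: h=6, bucket 6 empty -> new chain.
Final buckets:
0: -
1: -
2: 262
3: -
4: 693 -> 17
5: -
6: 136
7: 748 -> 553 -> 85 -> 813 -> 215 -> 800
8: -
9: -
10: -
11: 648
12: -

6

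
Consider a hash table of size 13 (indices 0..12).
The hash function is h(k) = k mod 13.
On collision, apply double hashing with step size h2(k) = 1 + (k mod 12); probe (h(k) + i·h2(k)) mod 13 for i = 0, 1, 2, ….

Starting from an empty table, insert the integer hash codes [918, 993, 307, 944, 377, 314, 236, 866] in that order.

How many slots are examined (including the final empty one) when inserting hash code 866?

3

Insert 918: h=8, slot 8 empty -> index 8.
Insert 993: h=5, slot 5 empty -> index 5.
Insert 307: h=8, h2=8, slot 8 occupied -> index 3.
Insert 944: h=8, h2=9, slot 8 occupied -> index 4.
Insert 377: h=0, slot 0 empty -> index 0.
Insert 314: h=2, slot 2 empty -> index 2.
Insert 236: h=2, h2=9, slot 2 occupied -> index 11.
Insert 866: h=8, h2=3, slots 8,11 occupied -> index 1.
Table: [377, 866, 314, 307, 944, 993, ∅, ∅, 918, ∅, ∅, 236, ∅]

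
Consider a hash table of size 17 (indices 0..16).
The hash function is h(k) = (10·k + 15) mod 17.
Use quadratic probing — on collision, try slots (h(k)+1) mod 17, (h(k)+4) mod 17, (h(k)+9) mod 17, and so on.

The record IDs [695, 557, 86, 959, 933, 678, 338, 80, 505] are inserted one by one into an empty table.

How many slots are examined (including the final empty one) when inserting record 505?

695 hashes to 12; slot 12 is free => place at 12.
557 hashes to 9; slot 9 is free => place at 9.
86 hashes to 8; slot 8 is free => place at 8.
959 hashes to 0; slot 0 is free => place at 0.
933 hashes to 12; 12 taken => place at 13.
678 hashes to 12; 12,13 taken => place at 16.
338 hashes to 12; 12,13,16 taken => place at 4.
80 hashes to 16; 16,0 taken => place at 3.
505 hashes to 16; 16,0,3,8 taken => place at 15.
Table: [959, _, _, 80, 338, _, _, _, 86, 557, _, _, 695, 933, _, 505, 678]

5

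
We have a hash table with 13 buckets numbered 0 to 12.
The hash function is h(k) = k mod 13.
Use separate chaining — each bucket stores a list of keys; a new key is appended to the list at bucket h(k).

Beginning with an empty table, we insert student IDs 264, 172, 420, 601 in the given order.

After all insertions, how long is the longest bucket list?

2

Insert 264: h=4, bucket 4 empty → new chain.
Insert 172: h=3, bucket 3 empty → new chain.
Insert 420: h=4, bucket 4 nonempty → append to chain.
Insert 601: h=3, bucket 3 nonempty → append to chain.
Final buckets:
0: _
1: _
2: _
3: 172 -> 601
4: 264 -> 420
5: _
6: _
7: _
8: _
9: _
10: _
11: _
12: _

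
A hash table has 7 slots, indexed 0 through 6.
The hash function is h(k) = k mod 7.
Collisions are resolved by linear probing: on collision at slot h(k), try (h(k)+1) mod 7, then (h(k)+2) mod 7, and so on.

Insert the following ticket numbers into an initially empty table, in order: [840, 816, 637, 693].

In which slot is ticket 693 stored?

2

840: h=0 → slot 0
816: h=4 → slot 4
637: h=0, probe 0,1 → slot 1
693: h=0, probe 0,1,2 → slot 2
Table: [840, 637, 693, —, 816, —, —]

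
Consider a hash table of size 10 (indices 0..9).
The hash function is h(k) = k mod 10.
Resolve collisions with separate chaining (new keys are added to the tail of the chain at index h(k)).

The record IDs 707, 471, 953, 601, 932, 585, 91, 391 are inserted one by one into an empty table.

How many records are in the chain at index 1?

4

Insert 707: h=7, bucket 7 empty -> new chain.
Insert 471: h=1, bucket 1 empty -> new chain.
Insert 953: h=3, bucket 3 empty -> new chain.
Insert 601: h=1, bucket 1 nonempty -> append to chain.
Insert 932: h=2, bucket 2 empty -> new chain.
Insert 585: h=5, bucket 5 empty -> new chain.
Insert 91: h=1, bucket 1 nonempty -> append to chain.
Insert 391: h=1, bucket 1 nonempty -> append to chain.
Final buckets:
0: -
1: 471 -> 601 -> 91 -> 391
2: 932
3: 953
4: -
5: 585
6: -
7: 707
8: -
9: -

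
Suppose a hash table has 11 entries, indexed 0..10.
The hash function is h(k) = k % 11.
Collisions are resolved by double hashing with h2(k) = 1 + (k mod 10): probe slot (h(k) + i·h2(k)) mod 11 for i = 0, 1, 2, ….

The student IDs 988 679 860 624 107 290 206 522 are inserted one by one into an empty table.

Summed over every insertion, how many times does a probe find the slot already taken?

8

988: h=9 → slot 9
679: h=8 → slot 8
860: h=2 → slot 2
624: h=8, h2=5, probe 8,2,7 → slot 7
107: h=8, h2=8, probe 8,5 → slot 5
290: h=4 → slot 4
206: h=8, h2=7, probe 8,4,0 → slot 0
522: h=5, h2=3, probe 5,8,0,3 → slot 3
Table: [206, ∅, 860, 522, 290, 107, ∅, 624, 679, 988, ∅]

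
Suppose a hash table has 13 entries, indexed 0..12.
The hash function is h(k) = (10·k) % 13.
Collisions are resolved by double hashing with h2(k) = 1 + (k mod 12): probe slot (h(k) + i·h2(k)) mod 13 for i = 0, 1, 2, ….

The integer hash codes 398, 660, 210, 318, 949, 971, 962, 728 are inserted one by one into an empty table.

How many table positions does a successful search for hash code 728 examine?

3

398: h=2 -> slot 2
660: h=9 -> slot 9
210: h=7 -> slot 7
318: h=8 -> slot 8
949: h=0 -> slot 0
971: h=12 -> slot 12
962: h=0, h2=3, probe 0,3 -> slot 3
728: h=0, h2=9, probe 0,9,5 -> slot 5
Table: [949, ∅, 398, 962, ∅, 728, ∅, 210, 318, 660, ∅, ∅, 971]
Lookup 728: h=0, h2=9, probe 0,9,5 → found at 5.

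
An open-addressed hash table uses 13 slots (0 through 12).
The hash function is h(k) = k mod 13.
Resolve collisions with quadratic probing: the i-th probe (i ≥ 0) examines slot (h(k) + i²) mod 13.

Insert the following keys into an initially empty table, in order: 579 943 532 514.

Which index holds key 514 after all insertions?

11

579: h=7 → slot 7
943: h=7, probe 7,8 → slot 8
532: h=12 → slot 12
514: h=7, probe 7,8,11 → slot 11
Table: [∅, ∅, ∅, ∅, ∅, ∅, ∅, 579, 943, ∅, ∅, 514, 532]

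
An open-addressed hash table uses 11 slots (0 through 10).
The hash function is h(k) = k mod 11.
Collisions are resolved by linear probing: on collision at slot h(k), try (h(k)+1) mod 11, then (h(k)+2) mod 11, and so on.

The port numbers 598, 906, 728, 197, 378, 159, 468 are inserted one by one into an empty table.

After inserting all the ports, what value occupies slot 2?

Insert 598: h=4, slot 4 empty -> index 4.
Insert 906: h=4, slot 4 occupied -> index 5.
Insert 728: h=2, slot 2 empty -> index 2.
Insert 197: h=10, slot 10 empty -> index 10.
Insert 378: h=4, slots 4,5 occupied -> index 6.
Insert 159: h=5, slots 5,6 occupied -> index 7.
Insert 468: h=6, slots 6,7 occupied -> index 8.
Table: [∅, ∅, 728, ∅, 598, 906, 378, 159, 468, ∅, 197]

728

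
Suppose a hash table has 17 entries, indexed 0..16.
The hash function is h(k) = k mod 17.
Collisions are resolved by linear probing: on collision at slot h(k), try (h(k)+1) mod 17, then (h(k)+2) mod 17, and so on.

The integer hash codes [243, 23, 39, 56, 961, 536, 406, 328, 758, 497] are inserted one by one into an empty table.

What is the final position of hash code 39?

7

Insert 243: h=5, slot 5 empty -> index 5.
Insert 23: h=6, slot 6 empty -> index 6.
Insert 39: h=5, slots 5,6 occupied -> index 7.
Insert 56: h=5, slots 5,6,7 occupied -> index 8.
Insert 961: h=9, slot 9 empty -> index 9.
Insert 536: h=9, slot 9 occupied -> index 10.
Insert 406: h=15, slot 15 empty -> index 15.
Insert 328: h=5, slots 5,6,7,8,9,10 occupied -> index 11.
Insert 758: h=10, slots 10,11 occupied -> index 12.
Insert 497: h=4, slot 4 empty -> index 4.
Table: [—, —, —, —, 497, 243, 23, 39, 56, 961, 536, 328, 758, —, —, 406, —]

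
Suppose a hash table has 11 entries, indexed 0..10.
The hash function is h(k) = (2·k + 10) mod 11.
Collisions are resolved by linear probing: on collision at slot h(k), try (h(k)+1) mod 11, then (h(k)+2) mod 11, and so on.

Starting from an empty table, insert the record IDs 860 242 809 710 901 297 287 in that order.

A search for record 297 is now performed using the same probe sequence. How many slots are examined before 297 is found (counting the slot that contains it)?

Insert 860: h=3, slot 3 empty => index 3.
Insert 242: h=10, slot 10 empty => index 10.
Insert 809: h=0, slot 0 empty => index 0.
Insert 710: h=0, slot 0 occupied => index 1.
Insert 901: h=8, slot 8 empty => index 8.
Insert 297: h=10, slots 10,0,1 occupied => index 2.
Insert 287: h=1, slots 1,2,3 occupied => index 4.
Table: [809, 710, 297, 860, 287, ∅, ∅, ∅, 901, ∅, 242]
Lookup 297: h=10, probe 10,0,1,2 → found at 2.

4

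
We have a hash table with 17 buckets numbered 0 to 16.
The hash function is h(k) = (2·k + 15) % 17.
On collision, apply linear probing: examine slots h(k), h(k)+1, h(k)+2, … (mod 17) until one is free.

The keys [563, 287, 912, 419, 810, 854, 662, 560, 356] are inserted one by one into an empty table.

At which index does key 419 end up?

4

563: h=2 -> slot 2
287: h=11 -> slot 11
912: h=3 -> slot 3
419: h=3, probe 3,4 -> slot 4
810: h=3, probe 3,4,5 -> slot 5
854: h=6 -> slot 6
662: h=13 -> slot 13
560: h=13, probe 13,14 -> slot 14
356: h=13, probe 13,14,15 -> slot 15
Table: [∅, ∅, 563, 912, 419, 810, 854, ∅, ∅, ∅, ∅, 287, ∅, 662, 560, 356, ∅]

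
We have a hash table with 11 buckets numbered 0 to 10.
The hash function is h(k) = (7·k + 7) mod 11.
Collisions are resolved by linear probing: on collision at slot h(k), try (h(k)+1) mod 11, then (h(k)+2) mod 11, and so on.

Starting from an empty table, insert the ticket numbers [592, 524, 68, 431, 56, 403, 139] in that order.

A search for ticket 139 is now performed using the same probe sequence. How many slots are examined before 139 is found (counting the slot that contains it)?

Insert 592: h=4, slot 4 empty => index 4.
Insert 524: h=1, slot 1 empty => index 1.
Insert 68: h=10, slot 10 empty => index 10.
Insert 431: h=10, slot 10 occupied => index 0.
Insert 56: h=3, slot 3 empty => index 3.
Insert 403: h=1, slot 1 occupied => index 2.
Insert 139: h=1, slots 1,2,3,4 occupied => index 5.
Table: [431, 524, 403, 56, 592, 139, -, -, -, -, 68]
Lookup 139: h=1, probe 1,2,3,4,5 → found at 5.

5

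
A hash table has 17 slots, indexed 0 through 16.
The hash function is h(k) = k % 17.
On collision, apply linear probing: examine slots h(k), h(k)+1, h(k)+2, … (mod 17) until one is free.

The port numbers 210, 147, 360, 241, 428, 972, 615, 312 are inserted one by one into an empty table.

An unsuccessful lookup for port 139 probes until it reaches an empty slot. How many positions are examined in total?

8

210: h=6 → slot 6
147: h=11 → slot 11
360: h=3 → slot 3
241: h=3, probe 3,4 → slot 4
428: h=3, probe 3,4,5 → slot 5
972: h=3, probe 3,4,5,6,7 → slot 7
615: h=3, probe 3,4,5,6,7,8 → slot 8
312: h=6, probe 6,7,8,9 → slot 9
Table: [_, _, _, 360, 241, 428, 210, 972, 615, 312, _, 147, _, _, _, _, _]
Lookup 139: h=3, probe 3,4,5,6,7,8,9,10 → slot 10 empty, not found.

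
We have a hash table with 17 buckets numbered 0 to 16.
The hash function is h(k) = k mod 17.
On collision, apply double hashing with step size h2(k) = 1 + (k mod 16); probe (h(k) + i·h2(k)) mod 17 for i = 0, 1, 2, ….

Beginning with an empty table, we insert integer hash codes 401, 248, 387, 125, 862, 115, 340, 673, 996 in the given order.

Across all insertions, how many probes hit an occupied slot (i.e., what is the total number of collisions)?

6

401: h=10 -> slot 10
248: h=10, h2=9, probe 10,2 -> slot 2
387: h=13 -> slot 13
125: h=6 -> slot 6
862: h=12 -> slot 12
115: h=13, h2=4, probe 13,0 -> slot 0
340: h=0, h2=5, probe 0,5 -> slot 5
673: h=10, h2=2, probe 10,12,14 -> slot 14
996: h=10, h2=5, probe 10,15 -> slot 15
Table: [115, _, 248, _, _, 340, 125, _, _, _, 401, _, 862, 387, 673, 996, _]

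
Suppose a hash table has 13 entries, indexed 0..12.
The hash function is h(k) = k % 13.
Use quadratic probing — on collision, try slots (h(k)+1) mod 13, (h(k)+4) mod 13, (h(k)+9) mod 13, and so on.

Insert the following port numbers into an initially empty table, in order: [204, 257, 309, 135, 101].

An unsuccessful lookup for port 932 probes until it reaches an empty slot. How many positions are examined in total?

204 hashes to 9; slot 9 is free → place at 9.
257 hashes to 10; slot 10 is free → place at 10.
309 hashes to 10; 10 taken → place at 11.
135 hashes to 5; slot 5 is free → place at 5.
101 hashes to 10; 10,11 taken → place at 1.
Table: [∅, 101, ∅, ∅, ∅, 135, ∅, ∅, ∅, 204, 257, 309, ∅]
Lookup 932: h=9, probe 9,10,0 → slot 0 empty, not found.

3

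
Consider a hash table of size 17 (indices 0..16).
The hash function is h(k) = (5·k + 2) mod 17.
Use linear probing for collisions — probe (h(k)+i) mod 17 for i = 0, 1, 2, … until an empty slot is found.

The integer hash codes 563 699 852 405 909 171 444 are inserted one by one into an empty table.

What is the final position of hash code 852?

563 hashes to 12; slot 12 is free -> place at 12.
699 hashes to 12; 12 taken -> place at 13.
852 hashes to 12; 12,13 taken -> place at 14.
405 hashes to 4; slot 4 is free -> place at 4.
909 hashes to 8; slot 8 is free -> place at 8.
171 hashes to 7; slot 7 is free -> place at 7.
444 hashes to 12; 12,13,14 taken -> place at 15.
Table: [-, -, -, -, 405, -, -, 171, 909, -, -, -, 563, 699, 852, 444, -]

14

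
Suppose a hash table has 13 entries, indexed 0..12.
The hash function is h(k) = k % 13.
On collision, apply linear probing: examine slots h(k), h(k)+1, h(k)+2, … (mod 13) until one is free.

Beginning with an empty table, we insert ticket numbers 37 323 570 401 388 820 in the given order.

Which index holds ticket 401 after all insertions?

1

37: h=11 => slot 11
323: h=11, probe 11,12 => slot 12
570: h=11, probe 11,12,0 => slot 0
401: h=11, probe 11,12,0,1 => slot 1
388: h=11, probe 11,12,0,1,2 => slot 2
820: h=1, probe 1,2,3 => slot 3
Table: [570, 401, 388, 820, _, _, _, _, _, _, _, 37, 323]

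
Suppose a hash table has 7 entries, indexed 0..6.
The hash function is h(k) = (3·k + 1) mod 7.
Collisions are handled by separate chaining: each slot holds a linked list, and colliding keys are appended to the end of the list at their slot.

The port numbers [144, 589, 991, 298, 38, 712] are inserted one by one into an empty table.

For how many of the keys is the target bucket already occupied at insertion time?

2

Insert 144: h=6, bucket 6 empty -> new chain.
Insert 589: h=4, bucket 4 empty -> new chain.
Insert 991: h=6, bucket 6 nonempty -> append to chain.
Insert 298: h=6, bucket 6 nonempty -> append to chain.
Insert 38: h=3, bucket 3 empty -> new chain.
Insert 712: h=2, bucket 2 empty -> new chain.
Final buckets:
0: —
1: —
2: 712
3: 38
4: 589
5: —
6: 144 -> 991 -> 298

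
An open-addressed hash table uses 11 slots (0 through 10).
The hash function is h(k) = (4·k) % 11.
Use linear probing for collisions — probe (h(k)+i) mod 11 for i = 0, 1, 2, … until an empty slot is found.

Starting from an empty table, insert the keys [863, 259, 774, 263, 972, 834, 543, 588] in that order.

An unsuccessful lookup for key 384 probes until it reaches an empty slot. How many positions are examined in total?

5

Insert 863: h=9, slot 9 empty -> index 9.
Insert 259: h=2, slot 2 empty -> index 2.
Insert 774: h=5, slot 5 empty -> index 5.
Insert 263: h=7, slot 7 empty -> index 7.
Insert 972: h=5, slot 5 occupied -> index 6.
Insert 834: h=3, slot 3 empty -> index 3.
Insert 543: h=5, slots 5,6,7 occupied -> index 8.
Insert 588: h=9, slot 9 occupied -> index 10.
Table: [-, -, 259, 834, -, 774, 972, 263, 543, 863, 588]
Lookup 384: h=7, probe 7,8,9,10,0 → slot 0 empty, not found.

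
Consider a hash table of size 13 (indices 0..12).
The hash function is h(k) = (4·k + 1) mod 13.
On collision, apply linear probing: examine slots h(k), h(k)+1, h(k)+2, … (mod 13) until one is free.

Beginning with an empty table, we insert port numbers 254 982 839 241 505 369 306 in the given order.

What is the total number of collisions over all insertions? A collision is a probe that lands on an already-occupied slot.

254: h=3 → slot 3
982: h=3, probe 3,4 → slot 4
839: h=3, probe 3,4,5 → slot 5
241: h=3, probe 3,4,5,6 → slot 6
505: h=6, probe 6,7 → slot 7
369: h=8 → slot 8
306: h=3, probe 3,4,5,6,7,8,9 → slot 9
Table: [—, —, —, 254, 982, 839, 241, 505, 369, 306, —, —, —]

13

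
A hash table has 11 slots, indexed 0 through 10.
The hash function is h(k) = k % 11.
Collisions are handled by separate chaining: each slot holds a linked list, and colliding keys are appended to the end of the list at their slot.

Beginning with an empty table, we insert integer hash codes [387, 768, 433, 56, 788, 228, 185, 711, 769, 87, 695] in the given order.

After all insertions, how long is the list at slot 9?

2

387 → bucket 2
768 → bucket 9
433 → bucket 4
56 → bucket 1
788 → bucket 7
228 → bucket 8
185 → bucket 9 (collision)
711 → bucket 7 (collision)
769 → bucket 10
87 → bucket 10 (collision)
695 → bucket 2 (collision)
Final buckets:
0: -
1: 56
2: 387 -> 695
3: -
4: 433
5: -
6: -
7: 788 -> 711
8: 228
9: 768 -> 185
10: 769 -> 87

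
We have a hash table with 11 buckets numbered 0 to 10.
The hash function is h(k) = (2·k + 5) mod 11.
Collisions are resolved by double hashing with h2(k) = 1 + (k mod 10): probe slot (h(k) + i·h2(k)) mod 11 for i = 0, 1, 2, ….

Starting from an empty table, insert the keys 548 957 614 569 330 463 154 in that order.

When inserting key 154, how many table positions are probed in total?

548 hashes to 1; slot 1 is free => place at 1.
957 hashes to 5; slot 5 is free => place at 5.
614 hashes to 1, h2=5; 1 taken => place at 6.
569 hashes to 10; slot 10 is free => place at 10.
330 hashes to 5, h2=1; 5,6 taken => place at 7.
463 hashes to 7, h2=4; 7 taken => place at 0.
154 hashes to 5, h2=5; 5,10 taken => place at 4.
Table: [463, 548, ∅, ∅, 154, 957, 614, 330, ∅, ∅, 569]

3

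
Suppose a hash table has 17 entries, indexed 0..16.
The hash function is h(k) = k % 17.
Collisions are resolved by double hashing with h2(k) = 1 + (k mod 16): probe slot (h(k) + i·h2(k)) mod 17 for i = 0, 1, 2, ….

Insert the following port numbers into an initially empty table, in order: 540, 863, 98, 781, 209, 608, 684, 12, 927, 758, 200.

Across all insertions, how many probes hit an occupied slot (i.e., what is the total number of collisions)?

10

540 hashes to 13; slot 13 is free -> place at 13.
863 hashes to 13, h2=16; 13 taken -> place at 12.
98 hashes to 13, h2=3; 13 taken -> place at 16.
781 hashes to 16, h2=14; 16,13 taken -> place at 10.
209 hashes to 5; slot 5 is free -> place at 5.
608 hashes to 13, h2=1; 13 taken -> place at 14.
684 hashes to 4; slot 4 is free -> place at 4.
12 hashes to 12, h2=13; 12 taken -> place at 8.
927 hashes to 9; slot 9 is free -> place at 9.
758 hashes to 10, h2=7; 10 taken -> place at 0.
200 hashes to 13, h2=9; 13,5,14 taken -> place at 6.
Table: [758, ∅, ∅, ∅, 684, 209, 200, ∅, 12, 927, 781, ∅, 863, 540, 608, ∅, 98]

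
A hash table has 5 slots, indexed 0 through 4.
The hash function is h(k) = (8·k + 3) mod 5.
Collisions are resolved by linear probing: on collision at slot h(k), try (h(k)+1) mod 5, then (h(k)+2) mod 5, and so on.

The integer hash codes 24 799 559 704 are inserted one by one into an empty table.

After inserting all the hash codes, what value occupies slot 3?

Insert 24: h=0, slot 0 empty -> index 0.
Insert 799: h=0, slot 0 occupied -> index 1.
Insert 559: h=0, slots 0,1 occupied -> index 2.
Insert 704: h=0, slots 0,1,2 occupied -> index 3.
Table: [24, 799, 559, 704, —]

704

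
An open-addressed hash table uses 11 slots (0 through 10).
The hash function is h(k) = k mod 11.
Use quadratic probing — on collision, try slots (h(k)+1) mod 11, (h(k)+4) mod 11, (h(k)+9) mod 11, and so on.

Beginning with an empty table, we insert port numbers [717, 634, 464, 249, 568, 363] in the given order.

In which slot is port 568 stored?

717 hashes to 2; slot 2 is free → place at 2.
634 hashes to 7; slot 7 is free → place at 7.
464 hashes to 2; 2 taken → place at 3.
249 hashes to 7; 7 taken → place at 8.
568 hashes to 7; 7,8 taken → place at 0.
363 hashes to 0; 0 taken → place at 1.
Table: [568, 363, 717, 464, -, -, -, 634, 249, -, -]

0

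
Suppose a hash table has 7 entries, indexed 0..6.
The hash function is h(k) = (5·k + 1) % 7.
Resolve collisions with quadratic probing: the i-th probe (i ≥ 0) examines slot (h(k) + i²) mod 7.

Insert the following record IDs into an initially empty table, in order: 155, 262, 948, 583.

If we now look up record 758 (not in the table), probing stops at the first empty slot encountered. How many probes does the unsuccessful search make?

2

155: h=6 => slot 6
262: h=2 => slot 2
948: h=2, probe 2,3 => slot 3
583: h=4 => slot 4
Table: [∅, ∅, 262, 948, 583, ∅, 155]
Lookup 758: h=4, probe 4,5 → slot 5 empty, not found.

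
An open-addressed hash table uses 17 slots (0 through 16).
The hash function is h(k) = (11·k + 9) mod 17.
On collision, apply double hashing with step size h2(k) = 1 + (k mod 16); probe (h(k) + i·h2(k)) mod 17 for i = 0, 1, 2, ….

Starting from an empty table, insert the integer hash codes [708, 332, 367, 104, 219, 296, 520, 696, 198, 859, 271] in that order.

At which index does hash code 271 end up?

12

Insert 708: h=11, slot 11 empty => index 11.
Insert 332: h=6, slot 6 empty => index 6.
Insert 367: h=0, slot 0 empty => index 0.
Insert 104: h=14, slot 14 empty => index 14.
Insert 219: h=4, slot 4 empty => index 4.
Insert 296: h=1, slot 1 empty => index 1.
Insert 520: h=0, h2=9, slot 0 occupied => index 9.
Insert 696: h=15, slot 15 empty => index 15.
Insert 198: h=11, h2=7, slots 11,1 occupied => index 8.
Insert 859: h=6, h2=12, slots 6,1 occupied => index 13.
Insert 271: h=15, h2=16, slots 15,14,13 occupied => index 12.
Table: [367, 296, —, —, 219, —, 332, —, 198, 520, —, 708, 271, 859, 104, 696, —]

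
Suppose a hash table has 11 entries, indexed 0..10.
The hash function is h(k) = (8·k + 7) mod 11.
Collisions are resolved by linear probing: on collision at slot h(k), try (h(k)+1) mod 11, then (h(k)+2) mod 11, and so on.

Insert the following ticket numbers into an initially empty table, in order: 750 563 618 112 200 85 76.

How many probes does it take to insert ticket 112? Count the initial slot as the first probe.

4

750 hashes to 1; slot 1 is free => place at 1.
563 hashes to 1; 1 taken => place at 2.
618 hashes to 1; 1,2 taken => place at 3.
112 hashes to 1; 1,2,3 taken => place at 4.
200 hashes to 1; 1,2,3,4 taken => place at 5.
85 hashes to 5; 5 taken => place at 6.
76 hashes to 10; slot 10 is free => place at 10.
Table: [_, 750, 563, 618, 112, 200, 85, _, _, _, 76]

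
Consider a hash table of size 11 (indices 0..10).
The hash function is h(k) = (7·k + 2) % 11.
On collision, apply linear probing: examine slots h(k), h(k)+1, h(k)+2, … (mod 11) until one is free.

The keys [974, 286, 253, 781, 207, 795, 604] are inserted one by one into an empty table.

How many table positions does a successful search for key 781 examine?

Insert 974: h=0, slot 0 empty => index 0.
Insert 286: h=2, slot 2 empty => index 2.
Insert 253: h=2, slot 2 occupied => index 3.
Insert 781: h=2, slots 2,3 occupied => index 4.
Insert 207: h=10, slot 10 empty => index 10.
Insert 795: h=1, slot 1 empty => index 1.
Insert 604: h=6, slot 6 empty => index 6.
Table: [974, 795, 286, 253, 781, -, 604, -, -, -, 207]
Lookup 781: h=2, probe 2,3,4 → found at 4.

3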